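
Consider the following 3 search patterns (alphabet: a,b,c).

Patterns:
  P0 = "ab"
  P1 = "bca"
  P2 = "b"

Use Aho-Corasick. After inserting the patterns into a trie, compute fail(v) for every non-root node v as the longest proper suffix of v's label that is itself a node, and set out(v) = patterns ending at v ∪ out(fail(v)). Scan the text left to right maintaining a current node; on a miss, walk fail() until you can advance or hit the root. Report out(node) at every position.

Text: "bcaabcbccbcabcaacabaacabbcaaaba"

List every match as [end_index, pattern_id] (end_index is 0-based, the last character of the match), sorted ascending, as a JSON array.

Build automaton:
Trie (insert patterns):
  0='ε' goto a→1 b→3
  1='a' goto b→2
  2='ab' goto ·  ←P0
  3='b' goto c→4  ←P2
  4='bc' goto a→5
  5='bca' goto ·  ←P1

BFS fail/out derivation:
  n1('a'): parent n0 fail=0; on 'a' 0 → fail=0;  out ∅∪∅=∅
  n3('b'): parent n0 fail=0; on 'b' 0 → fail=0;  out {2}∪∅={2}
  n2('ab'): parent n1 fail=0; on 'b' 0 → fail=3;  out {0}∪{2}={0,2}
  n4('bc'): parent n3 fail=0; on 'c' 0 → fail=0;  out ∅∪∅=∅
  n5('bca'): parent n4 fail=0; on 'a' 0 → fail=1;  out {1}∪∅={1}

Scan:
i=0 'b': node 0→3  emit P2@[0:0]
i=1 'c': node 3→4
i=2 'a': node 4→5  emit P1@[0:2]
i=3 'a': node 5→1 (fail-walked)
i=4 'b': node 1→2  emit P0@[3:4],P2@[4:4]
i=5 'c': node 2→4 (fail-walked)
i=6 'b': node 4→3 (fail-walked)  emit P2@[6:6]
i=7 'c': node 3→4
i=8 'c': node 4→0 (fail-walked)
i=9 'b': node 0→3  emit P2@[9:9]
i=10 'c': node 3→4
i=11 'a': node 4→5  emit P1@[9:11]
i=12 'b': node 5→2 (fail-walked)  emit P0@[11:12],P2@[12:12]
i=13 'c': node 2→4 (fail-walked)
i=14 'a': node 4→5  emit P1@[12:14]
i=15 'a': node 5→1 (fail-walked)
i=16 'c': node 1→0 (fail-walked)
i=17 'a': node 0→1
i=18 'b': node 1→2  emit P0@[17:18],P2@[18:18]
i=19 'a': node 2→1 (fail-walked)
i=20 'a': node 1→1 (fail-walked)
i=21 'c': node 1→0 (fail-walked)
i=22 'a': node 0→1
i=23 'b': node 1→2  emit P0@[22:23],P2@[23:23]
i=24 'b': node 2→3 (fail-walked)  emit P2@[24:24]
i=25 'c': node 3→4
i=26 'a': node 4→5  emit P1@[24:26]
i=27 'a': node 5→1 (fail-walked)
i=28 'a': node 1→1 (fail-walked)
i=29 'b': node 1→2  emit P0@[28:29],P2@[29:29]
i=30 'a': node 2→1 (fail-walked)

Result: [[0,2],[2,1],[4,0],[4,2],[6,2],[9,2],[11,1],[12,0],[12,2],[14,1],[18,0],[18,2],[23,0],[23,2],[24,2],[26,1],[29,0],[29,2]]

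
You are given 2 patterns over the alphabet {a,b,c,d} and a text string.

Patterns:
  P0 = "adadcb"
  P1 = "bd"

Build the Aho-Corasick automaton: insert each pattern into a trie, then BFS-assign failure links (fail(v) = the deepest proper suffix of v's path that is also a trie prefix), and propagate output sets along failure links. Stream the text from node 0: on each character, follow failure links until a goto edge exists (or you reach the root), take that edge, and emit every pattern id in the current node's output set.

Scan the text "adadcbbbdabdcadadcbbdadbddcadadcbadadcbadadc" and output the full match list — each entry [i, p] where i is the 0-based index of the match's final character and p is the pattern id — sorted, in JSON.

Build automaton:
Trie (insert patterns):
  0='ε' goto a→1 b→7
  1='a' goto d→2
  2='ad' goto a→3
  3='ada' goto d→4
  4='adad' goto c→5
  5='adadc' goto b→6
  6='adadcb' goto ·  ←P0
  7='b' goto d→8
  8='bd' goto ·  ←P1

Failure links (BFS by depth):
  n1('a'): parent n0 fail=0; on 'a' 0 → fail=0;  out ∅∪∅=∅
  n7('b'): parent n0 fail=0; on 'b' 0 → fail=0;  out ∅∪∅=∅
  n2('ad'): parent n1 fail=0; on 'd' 0 → fail=0;  out ∅∪∅=∅
  n8('bd'): parent n7 fail=0; on 'd' 0 → fail=0;  out {1}∪∅={1}
  n3('ada'): parent n2 fail=0; on 'a' 0 → fail=1;  out ∅∪∅=∅
  n4('adad'): parent n3 fail=1; on 'd' 1 → fail=2;  out ∅∪∅=∅
  n5('adadc'): parent n4 fail=2; on 'c' 2→0 → fail=0;  out ∅∪∅=∅
  n6('adadcb'): parent n5 fail=0; on 'b' 0 → fail=7;  out {0}∪∅={0}

Text stream:
[0] read 'a'  n0⇒n1
[1] read 'd'  n1⇒n2
[2] read 'a'  n2⇒n3
[3] read 'd'  n3⇒n4
[4] read 'c'  n4⇒n5
[5] read 'b'  n5⇒n6  emit P0@[0:5]
[6] read 'b'  n6⇒n7 (via fail)
[7] read 'b'  n7⇒n7 (via fail)
[8] read 'd'  n7⇒n8  emit P1@[7:8]
[9] read 'a'  n8⇒n1 (via fail)
[10] read 'b'  n1⇒n7 (via fail)
[11] read 'd'  n7⇒n8  emit P1@[10:11]
[12] read 'c'  n8⇒n0 (via fail)
[13] read 'a'  n0⇒n1
[14] read 'd'  n1⇒n2
[15] read 'a'  n2⇒n3
[16] read 'd'  n3⇒n4
[17] read 'c'  n4⇒n5
[18] read 'b'  n5⇒n6  emit P0@[13:18]
[19] read 'b'  n6⇒n7 (via fail)
[20] read 'd'  n7⇒n8  emit P1@[19:20]
[21] read 'a'  n8⇒n1 (via fail)
[22] read 'd'  n1⇒n2
[23] read 'b'  n2⇒n7 (via fail)
[24] read 'd'  n7⇒n8  emit P1@[23:24]
[25] read 'd'  n8⇒n0 (via fail)
[26] read 'c'  n0⇒n0
[27] read 'a'  n0⇒n1
[28] read 'd'  n1⇒n2
[29] read 'a'  n2⇒n3
[30] read 'd'  n3⇒n4
[31] read 'c'  n4⇒n5
[32] read 'b'  n5⇒n6  emit P0@[27:32]
[33] read 'a'  n6⇒n1 (via fail)
[34] read 'd'  n1⇒n2
[35] read 'a'  n2⇒n3
[36] read 'd'  n3⇒n4
[37] read 'c'  n4⇒n5
[38] read 'b'  n5⇒n6  emit P0@[33:38]
[39] read 'a'  n6⇒n1 (via fail)
[40] read 'd'  n1⇒n2
[41] read 'a'  n2⇒n3
[42] read 'd'  n3⇒n4
[43] read 'c'  n4⇒n5

All matches (sorted): [[5,0],[8,1],[11,1],[18,0],[20,1],[24,1],[32,0],[38,0]]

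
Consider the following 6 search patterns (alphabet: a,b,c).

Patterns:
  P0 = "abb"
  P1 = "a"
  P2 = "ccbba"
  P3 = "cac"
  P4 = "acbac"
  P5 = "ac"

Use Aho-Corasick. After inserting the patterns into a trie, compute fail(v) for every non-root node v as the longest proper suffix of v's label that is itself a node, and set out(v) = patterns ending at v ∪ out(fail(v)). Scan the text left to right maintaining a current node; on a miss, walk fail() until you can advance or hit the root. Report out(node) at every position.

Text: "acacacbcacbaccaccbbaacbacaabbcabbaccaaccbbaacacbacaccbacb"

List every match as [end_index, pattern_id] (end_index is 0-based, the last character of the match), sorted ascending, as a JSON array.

Construct AC machine:
Trie nodes:
  0='ε' goto a→1 c→4
  1='a' goto b→2 c→11  [P1 ends]
  2='ab' goto b→3
  3='abb' goto ·  [P0 ends]
  4='c' goto a→9 c→5
  5='cc' goto b→6
  6='ccb' goto b→7
  7='ccbb' goto a→8
  8='ccbba' goto ·  [P2 ends]
  9='ca' goto c→10
  10='cac' goto ·  [P3 ends]
  11='ac' goto b→12  [P5 ends]
  12='acb' goto a→13
  13='acba' goto c→14
  14='acbac' goto ·  [P4 ends]

BFS fail/out derivation:
  n1('a'): parent n0 fail=0; on 'a' 0 → fail=0;  out {1}∪∅={1}
  n4('c'): parent n0 fail=0; on 'c' 0 → fail=0;  out ∅∪∅=∅
  n2('ab'): parent n1 fail=0; on 'b' 0 → fail=0;  out ∅∪∅=∅
  n5('cc'): parent n4 fail=0; on 'c' 0 → fail=4;  out ∅∪∅=∅
  n9('ca'): parent n4 fail=0; on 'a' 0 → fail=1;  out ∅∪{1}={1}
  n11('ac'): parent n1 fail=0; on 'c' 0 → fail=4;  out {5}∪∅={5}
  n3('abb'): parent n2 fail=0; on 'b' 0 → fail=0;  out {0}∪∅={0}
  n6('ccb'): parent n5 fail=4; on 'b' 4→0 → fail=0;  out ∅∪∅=∅
  n10('cac'): parent n9 fail=1; on 'c' 1 → fail=11;  out {3}∪{5}={3,5}
  n12('acb'): parent n11 fail=4; on 'b' 4→0 → fail=0;  out ∅∪∅=∅
  n7('ccbb'): parent n6 fail=0; on 'b' 0 → fail=0;  out ∅∪∅=∅
  n13('acba'): parent n12 fail=0; on 'a' 0 → fail=1;  out ∅∪{1}={1}
  n8('ccbba'): parent n7 fail=0; on 'a' 0 → fail=1;  out {2}∪{1}={1,2}
  n14('acbac'): parent n13 fail=1; on 'c' 1 → fail=11;  out {4}∪{5}={4,5}

Text stream:
i=0 'a': node 0→1  ** P1@[0:0]
i=1 'c': node 1→11  ** P5@[0:1]
i=2 'a': node 11→9 ·f  ** P1@[2:2]
i=3 'c': node 9→10  ** P3@[1:3],P5@[2:3]
i=4 'a': node 10→9 ·f  ** P1@[4:4]
i=5 'c': node 9→10  ** P3@[3:5],P5@[4:5]
i=6 'b': node 10→12 ·f
i=7 'c': node 12→4 ·f
i=8 'a': node 4→9  ** P1@[8:8]
i=9 'c': node 9→10  ** P3@[7:9],P5@[8:9]
i=10 'b': node 10→12 ·f
i=11 'a': node 12→13  ** P1@[11:11]
i=12 'c': node 13→14  ** P4@[8:12],P5@[11:12]
i=13 'c': node 14→5 ·f
i=14 'a': node 5→9 ·f  ** P1@[14:14]
i=15 'c': node 9→10  ** P3@[13:15],P5@[14:15]
i=16 'c': node 10→5 ·f
i=17 'b': node 5→6
i=18 'b': node 6→7
i=19 'a': node 7→8  ** P1@[19:19],P2@[15:19]
i=20 'a': node 8→1 ·f  ** P1@[20:20]
i=21 'c': node 1→11  ** P5@[20:21]
i=22 'b': node 11→12
i=23 'a': node 12→13  ** P1@[23:23]
i=24 'c': node 13→14  ** P4@[20:24],P5@[23:24]
i=25 'a': node 14→9 ·f  ** P1@[25:25]
i=26 'a': node 9→1 ·f  ** P1@[26:26]
i=27 'b': node 1→2
i=28 'b': node 2→3  ** P0@[26:28]
i=29 'c': node 3→4 ·f
i=30 'a': node 4→9  ** P1@[30:30]
i=31 'b': node 9→2 ·f
i=32 'b': node 2→3  ** P0@[30:32]
i=33 'a': node 3→1 ·f  ** P1@[33:33]
i=34 'c': node 1→11  ** P5@[33:34]
i=35 'c': node 11→5 ·f
i=36 'a': node 5→9 ·f  ** P1@[36:36]
i=37 'a': node 9→1 ·f  ** P1@[37:37]
i=38 'c': node 1→11  ** P5@[37:38]
i=39 'c': node 11→5 ·f
i=40 'b': node 5→6
i=41 'b': node 6→7
i=42 'a': node 7→8  ** P1@[42:42],P2@[38:42]
i=43 'a': node 8→1 ·f  ** P1@[43:43]
i=44 'c': node 1→11  ** P5@[43:44]
i=45 'a': node 11→9 ·f  ** P1@[45:45]
i=46 'c': node 9→10  ** P3@[44:46],P5@[45:46]
i=47 'b': node 10→12 ·f
i=48 'a': node 12→13  ** P1@[48:48]
i=49 'c': node 13→14  ** P4@[45:49],P5@[48:49]
i=50 'a': node 14→9 ·f  ** P1@[50:50]
i=51 'c': node 9→10  ** P3@[49:51],P5@[50:51]
i=52 'c': node 10→5 ·f
i=53 'b': node 5→6
i=54 'a': node 6→1 ·f  ** P1@[54:54]
i=55 'c': node 1→11  ** P5@[54:55]
i=56 'b': node 11→12

All matches (sorted): [[0,1],[1,5],[2,1],[3,3],[3,5],[4,1],[5,3],[5,5],[8,1],[9,3],[9,5],[11,1],[12,4],[12,5],[14,1],[15,3],[15,5],[19,1],[19,2],[20,1],[21,5],[23,1],[24,4],[24,5],[25,1],[26,1],[28,0],[30,1],[32,0],[33,1],[34,5],[36,1],[37,1],[38,5],[42,1],[42,2],[43,1],[44,5],[45,1],[46,3],[46,5],[48,1],[49,4],[49,5],[50,1],[51,3],[51,5],[54,1],[55,5]]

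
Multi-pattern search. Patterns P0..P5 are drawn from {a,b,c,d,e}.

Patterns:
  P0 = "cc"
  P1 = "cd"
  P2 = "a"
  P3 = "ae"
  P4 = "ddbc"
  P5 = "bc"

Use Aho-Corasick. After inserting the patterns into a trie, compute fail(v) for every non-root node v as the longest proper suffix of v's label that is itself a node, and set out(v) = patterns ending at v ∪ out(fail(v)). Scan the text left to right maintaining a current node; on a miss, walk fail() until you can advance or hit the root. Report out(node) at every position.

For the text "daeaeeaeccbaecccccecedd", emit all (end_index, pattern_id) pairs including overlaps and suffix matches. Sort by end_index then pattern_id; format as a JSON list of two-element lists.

Build:
Trie (insert patterns):
  n0 'ε': a→4 b→10 c→1 d→6
  n1 'c': c→2 d→3
  n2 'cc': ·  [P0 ends]
  n3 'cd': ·  [P1 ends]
  n4 'a': e→5  [P2 ends]
  n5 'ae': ·  [P3 ends]
  n6 'd': d→7
  n7 'dd': b→8
  n8 'ddb': c→9
  n9 'ddbc': ·  [P4 ends]
  n10 'b': c→11
  n11 'bc': ·  [P5 ends]

BFS fail/out derivation:
  n1('c'): parent n0 fail=0; on 'c' 0 → fail=0;  out ∅∪∅=∅
  n4('a'): parent n0 fail=0; on 'a' 0 → fail=0;  out {2}∪∅={2}
  n6('d'): parent n0 fail=0; on 'd' 0 → fail=0;  out ∅∪∅=∅
  n10('b'): parent n0 fail=0; on 'b' 0 → fail=0;  out ∅∪∅=∅
  n2('cc'): parent n1 fail=0; on 'c' 0 → fail=1;  out {0}∪∅={0}
  n3('cd'): parent n1 fail=0; on 'd' 0 → fail=6;  out {1}∪∅={1}
  n5('ae'): parent n4 fail=0; on 'e' 0 → fail=0;  out {3}∪∅={3}
  n7('dd'): parent n6 fail=0; on 'd' 0 → fail=6;  out ∅∪∅=∅
  n11('bc'): parent n10 fail=0; on 'c' 0 → fail=1;  out {5}∪∅={5}
  n8('ddb'): parent n7 fail=6; on 'b' 6→0 → fail=10;  out ∅∪∅=∅
  n9('ddbc'): parent n8 fail=10; on 'c' 10 → fail=11;  out {4}∪{5}={4,5}

Run:
[0] read 'd'  n0⇒n6
[1] read 'a'  n6⇒n4 (via fail)  ** P2@[1:1]
[2] read 'e'  n4⇒n5  ** P3@[1:2]
[3] read 'a'  n5⇒n4 (via fail)  ** P2@[3:3]
[4] read 'e'  n4⇒n5  ** P3@[3:4]
[5] read 'e'  n5⇒n0 (via fail)
[6] read 'a'  n0⇒n4  ** P2@[6:6]
[7] read 'e'  n4⇒n5  ** P3@[6:7]
[8] read 'c'  n5⇒n1 (via fail)
[9] read 'c'  n1⇒n2  ** P0@[8:9]
[10] read 'b'  n2⇒n10 (via fail)
[11] read 'a'  n10⇒n4 (via fail)  ** P2@[11:11]
[12] read 'e'  n4⇒n5  ** P3@[11:12]
[13] read 'c'  n5⇒n1 (via fail)
[14] read 'c'  n1⇒n2  ** P0@[13:14]
[15] read 'c'  n2⇒n2 (via fail)  ** P0@[14:15]
[16] read 'c'  n2⇒n2 (via fail)  ** P0@[15:16]
[17] read 'c'  n2⇒n2 (via fail)  ** P0@[16:17]
[18] read 'e'  n2⇒n0 (via fail)
[19] read 'c'  n0⇒n1
[20] read 'e'  n1⇒n0 (via fail)
[21] read 'd'  n0⇒n6
[22] read 'd'  n6⇒n7

Matches: [[1,2],[2,3],[3,2],[4,3],[6,2],[7,3],[9,0],[11,2],[12,3],[14,0],[15,0],[16,0],[17,0]]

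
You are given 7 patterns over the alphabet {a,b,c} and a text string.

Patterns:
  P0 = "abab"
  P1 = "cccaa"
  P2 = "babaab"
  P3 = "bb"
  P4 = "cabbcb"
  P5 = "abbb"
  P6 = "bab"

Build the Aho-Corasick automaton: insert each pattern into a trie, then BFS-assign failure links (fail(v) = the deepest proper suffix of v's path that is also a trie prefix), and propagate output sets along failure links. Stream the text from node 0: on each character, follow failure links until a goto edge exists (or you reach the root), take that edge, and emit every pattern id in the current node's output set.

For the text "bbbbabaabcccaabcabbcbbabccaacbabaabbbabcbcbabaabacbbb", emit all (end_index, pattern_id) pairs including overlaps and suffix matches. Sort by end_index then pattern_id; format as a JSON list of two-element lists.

Construct AC machine:
Trie (insert patterns):
  n0 'ε': a→1 b→10 c→5
  n1 'a': b→2
  n2 'ab': a→3 b→22
  n3 'aba': b→4
  n4 'abab': ·  [P0 ends]
  n5 'c': a→17 c→6
  n6 'cc': c→7
  n7 'ccc': a→8
  n8 'ccca': a→9
  n9 'cccaa': ·  [P1 ends]
  n10 'b': a→11 b→16
  n11 'ba': b→12
  n12 'bab': a→13  [P6 ends]
  n13 'baba': a→14
  n14 'babaa': b→15
  n15 'babaab': ·  [P2 ends]
  n16 'bb': ·  [P3 ends]
  n17 'ca': b→18
  n18 'cab': b→19
  n19 'cabb': c→20
  n20 'cabbc': b→21
  n21 'cabbcb': ·  [P4 ends]
  n22 'abb': b→23
  n23 'abbb': ·  [P5 ends]

BFS fail/out derivation:
  n1('a'): parent n0 fail=0; on 'a' 0 → fail=0;  out ∅∪∅=∅
  n5('c'): parent n0 fail=0; on 'c' 0 → fail=0;  out ∅∪∅=∅
  n10('b'): parent n0 fail=0; on 'b' 0 → fail=0;  out ∅∪∅=∅
  n2('ab'): parent n1 fail=0; on 'b' 0 → fail=10;  out ∅∪∅=∅
  n6('cc'): parent n5 fail=0; on 'c' 0 → fail=5;  out ∅∪∅=∅
  n11('ba'): parent n10 fail=0; on 'a' 0 → fail=1;  out ∅∪∅=∅
  n16('bb'): parent n10 fail=0; on 'b' 0 → fail=10;  out {3}∪∅={3}
  n17('ca'): parent n5 fail=0; on 'a' 0 → fail=1;  out ∅∪∅=∅
  n3('aba'): parent n2 fail=10; on 'a' 10 → fail=11;  out ∅∪∅=∅
  n7('ccc'): parent n6 fail=5; on 'c' 5 → fail=6;  out ∅∪∅=∅
  n12('bab'): parent n11 fail=1; on 'b' 1 → fail=2;  out {6}∪∅={6}
  n18('cab'): parent n17 fail=1; on 'b' 1 → fail=2;  out ∅∪∅=∅
  n22('abb'): parent n2 fail=10; on 'b' 10 → fail=16;  out ∅∪{3}={3}
  n4('abab'): parent n3 fail=11; on 'b' 11 → fail=12;  out {0}∪{6}={0,6}
  n8('ccca'): parent n7 fail=6; on 'a' 6→5 → fail=17;  out ∅∪∅=∅
  n13('baba'): parent n12 fail=2; on 'a' 2 → fail=3;  out ∅∪∅=∅
  n19('cabb'): parent n18 fail=2; on 'b' 2 → fail=22;  out ∅∪{3}={3}
  n23('abbb'): parent n22 fail=16; on 'b' 16→10 → fail=16;  out {5}∪{3}={3,5}
  n9('cccaa'): parent n8 fail=17; on 'a' 17→1→0 → fail=1;  out {1}∪∅={1}
  n14('babaa'): parent n13 fail=3; on 'a' 3→11→1→0 → fail=1;  out ∅∪∅=∅
  n20('cabbc'): parent n19 fail=22; on 'c' 22→16→10→0 → fail=5;  out ∅∪∅=∅
  n15('babaab'): parent n14 fail=1; on 'b' 1 → fail=2;  out {2}∪∅={2}
  n21('cabbcb'): parent n20 fail=5; on 'b' 5→0 → fail=10;  out {4}∪∅={4}

Text stream:
[0] read 'b'  n0⇒n10
[1] read 'b'  n10⇒n16  → match P3@[0:1]
[2] read 'b'  n16⇒n16 (fail-walked)  → match P3@[1:2]
[3] read 'b'  n16⇒n16 (fail-walked)  → match P3@[2:3]
[4] read 'a'  n16⇒n11 (fail-walked)
[5] read 'b'  n11⇒n12  → match P6@[3:5]
[6] read 'a'  n12⇒n13
[7] read 'a'  n13⇒n14
[8] read 'b'  n14⇒n15  → match P2@[3:8]
[9] read 'c'  n15⇒n5 (fail-walked)
[10] read 'c'  n5⇒n6
[11] read 'c'  n6⇒n7
[12] read 'a'  n7⇒n8
[13] read 'a'  n8⇒n9  → match P1@[9:13]
[14] read 'b'  n9⇒n2 (fail-walked)
[15] read 'c'  n2⇒n5 (fail-walked)
[16] read 'a'  n5⇒n17
[17] read 'b'  n17⇒n18
[18] read 'b'  n18⇒n19  → match P3@[17:18]
[19] read 'c'  n19⇒n20
[20] read 'b'  n20⇒n21  → match P4@[15:20]
[21] read 'b'  n21⇒n16 (fail-walked)  → match P3@[20:21]
[22] read 'a'  n16⇒n11 (fail-walked)
[23] read 'b'  n11⇒n12  → match P6@[21:23]
[24] read 'c'  n12⇒n5 (fail-walked)
[25] read 'c'  n5⇒n6
[26] read 'a'  n6⇒n17 (fail-walked)
[27] read 'a'  n17⇒n1 (fail-walked)
[28] read 'c'  n1⇒n5 (fail-walked)
[29] read 'b'  n5⇒n10 (fail-walked)
[30] read 'a'  n10⇒n11
[31] read 'b'  n11⇒n12  → match P6@[29:31]
[32] read 'a'  n12⇒n13
[33] read 'a'  n13⇒n14
[34] read 'b'  n14⇒n15  → match P2@[29:34]
[35] read 'b'  n15⇒n22 (fail-walked)  → match P3@[34:35]
[36] read 'b'  n22⇒n23  → match P3@[35:36],P5@[33:36]
[37] read 'a'  n23⇒n11 (fail-walked)
[38] read 'b'  n11⇒n12  → match P6@[36:38]
[39] read 'c'  n12⇒n5 (fail-walked)
[40] read 'b'  n5⇒n10 (fail-walked)
[41] read 'c'  n10⇒n5 (fail-walked)
[42] read 'b'  n5⇒n10 (fail-walked)
[43] read 'a'  n10⇒n11
[44] read 'b'  n11⇒n12  → match P6@[42:44]
[45] read 'a'  n12⇒n13
[46] read 'a'  n13⇒n14
[47] read 'b'  n14⇒n15  → match P2@[42:47]
[48] read 'a'  n15⇒n3 (fail-walked)
[49] read 'c'  n3⇒n5 (fail-walked)
[50] read 'b'  n5⇒n10 (fail-walked)
[51] read 'b'  n10⇒n16  → match P3@[50:51]
[52] read 'b'  n16⇒n16 (fail-walked)  → match P3@[51:52]

All matches (sorted): [[1,3],[2,3],[3,3],[5,6],[8,2],[13,1],[18,3],[20,4],[21,3],[23,6],[31,6],[34,2],[35,3],[36,3],[36,5],[38,6],[44,6],[47,2],[51,3],[52,3]]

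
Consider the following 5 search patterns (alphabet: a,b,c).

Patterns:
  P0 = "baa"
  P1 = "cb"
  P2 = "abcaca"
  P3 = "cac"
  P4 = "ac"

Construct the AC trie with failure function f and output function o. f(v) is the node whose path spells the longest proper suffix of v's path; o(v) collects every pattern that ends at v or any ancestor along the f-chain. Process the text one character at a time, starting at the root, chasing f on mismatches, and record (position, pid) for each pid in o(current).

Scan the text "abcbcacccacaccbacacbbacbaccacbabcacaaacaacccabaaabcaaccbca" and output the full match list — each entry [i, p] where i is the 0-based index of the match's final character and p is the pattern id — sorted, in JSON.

Construct AC machine:
Trie nodes:
  n0 'ε': a→6 b→1 c→4
  n1 'b': a→2
  n2 'ba': a→3
  n3 'baa': ·  [P0 ends]
  n4 'c': a→12 b→5
  n5 'cb': ·  [P1 ends]
  n6 'a': b→7 c→14
  n7 'ab': c→8
  n8 'abc': a→9
  n9 'abca': c→10
  n10 'abcac': a→11
  n11 'abcaca': ·  [P2 ends]
  n12 'ca': c→13
  n13 'cac': ·  [P3 ends]
  n14 'ac': ·  [P4 ends]

BFS fail/out derivation:
  n1('b'): parent n0 fail=0; on 'b' 0 → fail=0;  out ∅∪∅=∅
  n4('c'): parent n0 fail=0; on 'c' 0 → fail=0;  out ∅∪∅=∅
  n6('a'): parent n0 fail=0; on 'a' 0 → fail=0;  out ∅∪∅=∅
  n2('ba'): parent n1 fail=0; on 'a' 0 → fail=6;  out ∅∪∅=∅
  n5('cb'): parent n4 fail=0; on 'b' 0 → fail=1;  out {1}∪∅={1}
  n7('ab'): parent n6 fail=0; on 'b' 0 → fail=1;  out ∅∪∅=∅
  n12('ca'): parent n4 fail=0; on 'a' 0 → fail=6;  out ∅∪∅=∅
  n14('ac'): parent n6 fail=0; on 'c' 0 → fail=4;  out {4}∪∅={4}
  n3('baa'): parent n2 fail=6; on 'a' 6→0 → fail=6;  out {0}∪∅={0}
  n8('abc'): parent n7 fail=1; on 'c' 1→0 → fail=4;  out ∅∪∅=∅
  n13('cac'): parent n12 fail=6; on 'c' 6 → fail=14;  out {3}∪{4}={3,4}
  n9('abca'): parent n8 fail=4; on 'a' 4 → fail=12;  out ∅∪∅=∅
  n10('abcac'): parent n9 fail=12; on 'c' 12 → fail=13;  out ∅∪{3,4}={3,4}
  n11('abcaca'): parent n10 fail=13; on 'a' 13→14→4 → fail=12;  out {2}∪∅={2}

Scan:
i=0 'a': node 0→6
i=1 'b': node 6→7
i=2 'c': node 7→8
i=3 'b': node 8→5 ·f  ** P1@[2:3]
i=4 'c': node 5→4 ·f
i=5 'a': node 4→12
i=6 'c': node 12→13  ** P3@[4:6],P4@[5:6]
i=7 'c': node 13→4 ·f
i=8 'c': node 4→4 ·f
i=9 'a': node 4→12
i=10 'c': node 12→13  ** P3@[8:10],P4@[9:10]
i=11 'a': node 13→12 ·f
i=12 'c': node 12→13  ** P3@[10:12],P4@[11:12]
i=13 'c': node 13→4 ·f
i=14 'b': node 4→5  ** P1@[13:14]
i=15 'a': node 5→2 ·f
i=16 'c': node 2→14 ·f  ** P4@[15:16]
i=17 'a': node 14→12 ·f
i=18 'c': node 12→13  ** P3@[16:18],P4@[17:18]
i=19 'b': node 13→5 ·f  ** P1@[18:19]
i=20 'b': node 5→1 ·f
i=21 'a': node 1→2
i=22 'c': node 2→14 ·f  ** P4@[21:22]
i=23 'b': node 14→5 ·f  ** P1@[22:23]
i=24 'a': node 5→2 ·f
i=25 'c': node 2→14 ·f  ** P4@[24:25]
i=26 'c': node 14→4 ·f
i=27 'a': node 4→12
i=28 'c': node 12→13  ** P3@[26:28],P4@[27:28]
i=29 'b': node 13→5 ·f  ** P1@[28:29]
i=30 'a': node 5→2 ·f
i=31 'b': node 2→7 ·f
i=32 'c': node 7→8
i=33 'a': node 8→9
i=34 'c': node 9→10  ** P3@[32:34],P4@[33:34]
i=35 'a': node 10→11  ** P2@[30:35]
i=36 'a': node 11→6 ·f
i=37 'a': node 6→6 ·f
i=38 'c': node 6→14  ** P4@[37:38]
i=39 'a': node 14→12 ·f
i=40 'a': node 12→6 ·f
i=41 'c': node 6→14  ** P4@[40:41]
i=42 'c': node 14→4 ·f
i=43 'c': node 4→4 ·f
i=44 'a': node 4→12
i=45 'b': node 12→7 ·f
i=46 'a': node 7→2 ·f
i=47 'a': node 2→3  ** P0@[45:47]
i=48 'a': node 3→6 ·f
i=49 'b': node 6→7
i=50 'c': node 7→8
i=51 'a': node 8→9
i=52 'a': node 9→6 ·f
i=53 'c': node 6→14  ** P4@[52:53]
i=54 'c': node 14→4 ·f
i=55 'b': node 4→5  ** P1@[54:55]
i=56 'c': node 5→4 ·f
i=57 'a': node 4→12

All matches (sorted): [[3,1],[6,3],[6,4],[10,3],[10,4],[12,3],[12,4],[14,1],[16,4],[18,3],[18,4],[19,1],[22,4],[23,1],[25,4],[28,3],[28,4],[29,1],[34,3],[34,4],[35,2],[38,4],[41,4],[47,0],[53,4],[55,1]]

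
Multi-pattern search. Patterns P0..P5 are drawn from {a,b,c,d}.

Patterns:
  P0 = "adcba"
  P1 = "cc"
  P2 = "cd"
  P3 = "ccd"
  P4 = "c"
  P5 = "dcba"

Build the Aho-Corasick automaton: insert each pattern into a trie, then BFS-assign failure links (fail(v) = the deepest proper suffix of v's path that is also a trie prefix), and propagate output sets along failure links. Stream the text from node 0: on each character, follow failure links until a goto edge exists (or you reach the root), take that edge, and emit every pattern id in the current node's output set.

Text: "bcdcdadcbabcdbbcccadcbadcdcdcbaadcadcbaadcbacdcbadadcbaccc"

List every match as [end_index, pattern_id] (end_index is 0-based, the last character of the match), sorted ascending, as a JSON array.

Build:
Trie nodes:
  0='ε' goto a→1 c→6 d→10
  1='a' goto d→2
  2='ad' goto c→3
  3='adc' goto b→4
  4='adcb' goto a→5
  5='adcba' goto ·  [P0 ends]
  6='c' goto c→7 d→8  [P4 ends]
  7='cc' goto d→9  [P1 ends]
  8='cd' goto ·  [P2 ends]
  9='ccd' goto ·  [P3 ends]
  10='d' goto c→11
  11='dc' goto b→12
  12='dcb' goto a→13
  13='dcba' goto ·  [P5 ends]

Failure links (BFS by depth):
  fail(1) 'a': from fail(0)=0 chase 'a': 0 ⇒ 0;  out=∅∪out(0)=∅
  fail(6) 'c': from fail(0)=0 chase 'c': 0 ⇒ 0;  out={4}∪out(0)={4}
  fail(10) 'd': from fail(0)=0 chase 'd': 0 ⇒ 0;  out=∅∪out(0)=∅
  fail(2) 'ad': from fail(1)=0 chase 'd': 0 ⇒ 10;  out=∅∪out(10)=∅
  fail(7) 'cc': from fail(6)=0 chase 'c': 0 ⇒ 6;  out={1}∪out(6)={1,4}
  fail(8) 'cd': from fail(6)=0 chase 'd': 0 ⇒ 10;  out={2}∪out(10)={2}
  fail(11) 'dc': from fail(10)=0 chase 'c': 0 ⇒ 6;  out=∅∪out(6)={4}
  fail(3) 'adc': from fail(2)=10 chase 'c': 10 ⇒ 11;  out=∅∪out(11)={4}
  fail(9) 'ccd': from fail(7)=6 chase 'd': 6 ⇒ 8;  out={3}∪out(8)={2,3}
  fail(12) 'dcb': from fail(11)=6 chase 'b': 6→0 ⇒ 0;  out=∅∪out(0)=∅
  fail(4) 'adcb': from fail(3)=11 chase 'b': 11 ⇒ 12;  out=∅∪out(12)=∅
  fail(13) 'dcba': from fail(12)=0 chase 'a': 0 ⇒ 1;  out={5}∪out(1)={5}
  fail(5) 'adcba': from fail(4)=12 chase 'a': 12 ⇒ 13;  out={0}∪out(13)={0,5}

Scan:
pos 0 'b': at 0
pos 1 'c': at 6  → match P4@[1:1]
pos 2 'd': at 8  → match P2@[1:2]
pos 3 'c': at 11 (via fail)  → match P4@[3:3]
pos 4 'd': at 8 (via fail)  → match P2@[3:4]
pos 5 'a': at 1 (via fail)
pos 6 'd': at 2
pos 7 'c': at 3  → match P4@[7:7]
pos 8 'b': at 4
pos 9 'a': at 5  → match P0@[5:9],P5@[6:9]
pos 10 'b': at 0 (via fail)
pos 11 'c': at 6  → match P4@[11:11]
pos 12 'd': at 8  → match P2@[11:12]
pos 13 'b': at 0 (via fail)
pos 14 'b': at 0
pos 15 'c': at 6  → match P4@[15:15]
pos 16 'c': at 7  → match P1@[15:16],P4@[16:16]
pos 17 'c': at 7 (via fail)  → match P1@[16:17],P4@[17:17]
pos 18 'a': at 1 (via fail)
pos 19 'd': at 2
pos 20 'c': at 3  → match P4@[20:20]
pos 21 'b': at 4
pos 22 'a': at 5  → match P0@[18:22],P5@[19:22]
pos 23 'd': at 2 (via fail)
pos 24 'c': at 3  → match P4@[24:24]
pos 25 'd': at 8 (via fail)  → match P2@[24:25]
pos 26 'c': at 11 (via fail)  → match P4@[26:26]
pos 27 'd': at 8 (via fail)  → match P2@[26:27]
pos 28 'c': at 11 (via fail)  → match P4@[28:28]
pos 29 'b': at 12
pos 30 'a': at 13  → match P5@[27:30]
pos 31 'a': at 1 (via fail)
pos 32 'd': at 2
pos 33 'c': at 3  → match P4@[33:33]
pos 34 'a': at 1 (via fail)
pos 35 'd': at 2
pos 36 'c': at 3  → match P4@[36:36]
pos 37 'b': at 4
pos 38 'a': at 5  → match P0@[34:38],P5@[35:38]
pos 39 'a': at 1 (via fail)
pos 40 'd': at 2
pos 41 'c': at 3  → match P4@[41:41]
pos 42 'b': at 4
pos 43 'a': at 5  → match P0@[39:43],P5@[40:43]
pos 44 'c': at 6 (via fail)  → match P4@[44:44]
pos 45 'd': at 8  → match P2@[44:45]
pos 46 'c': at 11 (via fail)  → match P4@[46:46]
pos 47 'b': at 12
pos 48 'a': at 13  → match P5@[45:48]
pos 49 'd': at 2 (via fail)
pos 50 'a': at 1 (via fail)
pos 51 'd': at 2
pos 52 'c': at 3  → match P4@[52:52]
pos 53 'b': at 4
pos 54 'a': at 5  → match P0@[50:54],P5@[51:54]
pos 55 'c': at 6 (via fail)  → match P4@[55:55]
pos 56 'c': at 7  → match P1@[55:56],P4@[56:56]
pos 57 'c': at 7 (via fail)  → match P1@[56:57],P4@[57:57]

Result: [[1,4],[2,2],[3,4],[4,2],[7,4],[9,0],[9,5],[11,4],[12,2],[15,4],[16,1],[16,4],[17,1],[17,4],[20,4],[22,0],[22,5],[24,4],[25,2],[26,4],[27,2],[28,4],[30,5],[33,4],[36,4],[38,0],[38,5],[41,4],[43,0],[43,5],[44,4],[45,2],[46,4],[48,5],[52,4],[54,0],[54,5],[55,4],[56,1],[56,4],[57,1],[57,4]]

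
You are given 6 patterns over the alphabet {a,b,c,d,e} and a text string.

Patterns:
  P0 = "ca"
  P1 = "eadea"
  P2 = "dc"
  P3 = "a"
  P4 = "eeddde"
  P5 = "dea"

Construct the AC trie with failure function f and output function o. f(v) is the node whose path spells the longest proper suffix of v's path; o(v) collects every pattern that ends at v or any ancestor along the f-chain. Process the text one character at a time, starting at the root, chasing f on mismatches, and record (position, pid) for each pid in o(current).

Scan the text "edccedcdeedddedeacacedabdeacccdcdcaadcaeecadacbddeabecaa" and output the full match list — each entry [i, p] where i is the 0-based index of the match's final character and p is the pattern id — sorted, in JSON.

Construct AC machine:
Trie (insert patterns):
  0='ε' goto a→10 c→1 d→8 e→3
  1='c' goto a→2
  2='ca' goto ·  [P0 ends]
  3='e' goto a→4 e→11
  4='ea' goto d→5
  5='ead' goto e→6
  6='eade' goto a→7
  7='eadea' goto ·  [P1 ends]
  8='d' goto c→9 e→16
  9='dc' goto ·  [P2 ends]
  10='a' goto ·  [P3 ends]
  11='ee' goto d→12
  12='eed' goto d→13
  13='eedd' goto d→14
  14='eeddd' goto e→15
  15='eeddde' goto ·  [P4 ends]
  16='de' goto a→17
  17='dea' goto ·  [P5 ends]

BFS fail/out derivation:
  n1('c'): parent n0 fail=0; on 'c' 0 → fail=0;  out ∅∪∅=∅
  n3('e'): parent n0 fail=0; on 'e' 0 → fail=0;  out ∅∪∅=∅
  n8('d'): parent n0 fail=0; on 'd' 0 → fail=0;  out ∅∪∅=∅
  n10('a'): parent n0 fail=0; on 'a' 0 → fail=0;  out {3}∪∅={3}
  n2('ca'): parent n1 fail=0; on 'a' 0 → fail=10;  out {0}∪{3}={0,3}
  n4('ea'): parent n3 fail=0; on 'a' 0 → fail=10;  out ∅∪{3}={3}
  n9('dc'): parent n8 fail=0; on 'c' 0 → fail=1;  out {2}∪∅={2}
  n11('ee'): parent n3 fail=0; on 'e' 0 → fail=3;  out ∅∪∅=∅
  n16('de'): parent n8 fail=0; on 'e' 0 → fail=3;  out ∅∪∅=∅
  n5('ead'): parent n4 fail=10; on 'd' 10→0 → fail=8;  out ∅∪∅=∅
  n12('eed'): parent n11 fail=3; on 'd' 3→0 → fail=8;  out ∅∪∅=∅
  n17('dea'): parent n16 fail=3; on 'a' 3 → fail=4;  out {5}∪{3}={3,5}
  n6('eade'): parent n5 fail=8; on 'e' 8 → fail=16;  out ∅∪∅=∅
  n13('eedd'): parent n12 fail=8; on 'd' 8→0 → fail=8;  out ∅∪∅=∅
  n7('eadea'): parent n6 fail=16; on 'a' 16 → fail=17;  out {1}∪{3,5}={1,3,5}
  n14('eeddd'): parent n13 fail=8; on 'd' 8→0 → fail=8;  out ∅∪∅=∅
  n15('eeddde'): parent n14 fail=8; on 'e' 8 → fail=16;  out {4}∪∅={4}

Run:
pos 0 'e': at 3
pos 1 'd': at 8 (fail-walked)
pos 2 'c': at 9  ** P2@[1:2]
pos 3 'c': at 1 (fail-walked)
pos 4 'e': at 3 (fail-walked)
pos 5 'd': at 8 (fail-walked)
pos 6 'c': at 9  ** P2@[5:6]
pos 7 'd': at 8 (fail-walked)
pos 8 'e': at 16
pos 9 'e': at 11 (fail-walked)
pos 10 'd': at 12
pos 11 'd': at 13
pos 12 'd': at 14
pos 13 'e': at 15  ** P4@[8:13]
pos 14 'd': at 8 (fail-walked)
pos 15 'e': at 16
pos 16 'a': at 17  ** P3@[16:16],P5@[14:16]
pos 17 'c': at 1 (fail-walked)
pos 18 'a': at 2  ** P0@[17:18],P3@[18:18]
pos 19 'c': at 1 (fail-walked)
pos 20 'e': at 3 (fail-walked)
pos 21 'd': at 8 (fail-walked)
pos 22 'a': at 10 (fail-walked)  ** P3@[22:22]
pos 23 'b': at 0 (fail-walked)
pos 24 'd': at 8
pos 25 'e': at 16
pos 26 'a': at 17  ** P3@[26:26],P5@[24:26]
pos 27 'c': at 1 (fail-walked)
pos 28 'c': at 1 (fail-walked)
pos 29 'c': at 1 (fail-walked)
pos 30 'd': at 8 (fail-walked)
pos 31 'c': at 9  ** P2@[30:31]
pos 32 'd': at 8 (fail-walked)
pos 33 'c': at 9  ** P2@[32:33]
pos 34 'a': at 2 (fail-walked)  ** P0@[33:34],P3@[34:34]
pos 35 'a': at 10 (fail-walked)  ** P3@[35:35]
pos 36 'd': at 8 (fail-walked)
pos 37 'c': at 9  ** P2@[36:37]
pos 38 'a': at 2 (fail-walked)  ** P0@[37:38],P3@[38:38]
pos 39 'e': at 3 (fail-walked)
pos 40 'e': at 11
pos 41 'c': at 1 (fail-walked)
pos 42 'a': at 2  ** P0@[41:42],P3@[42:42]
pos 43 'd': at 8 (fail-walked)
pos 44 'a': at 10 (fail-walked)  ** P3@[44:44]
pos 45 'c': at 1 (fail-walked)
pos 46 'b': at 0 (fail-walked)
pos 47 'd': at 8
pos 48 'd': at 8 (fail-walked)
pos 49 'e': at 16
pos 50 'a': at 17  ** P3@[50:50],P5@[48:50]
pos 51 'b': at 0 (fail-walked)
pos 52 'e': at 3
pos 53 'c': at 1 (fail-walked)
pos 54 'a': at 2  ** P0@[53:54],P3@[54:54]
pos 55 'a': at 10 (fail-walked)  ** P3@[55:55]

Matches: [[2,2],[6,2],[13,4],[16,3],[16,5],[18,0],[18,3],[22,3],[26,3],[26,5],[31,2],[33,2],[34,0],[34,3],[35,3],[37,2],[38,0],[38,3],[42,0],[42,3],[44,3],[50,3],[50,5],[54,0],[54,3],[55,3]]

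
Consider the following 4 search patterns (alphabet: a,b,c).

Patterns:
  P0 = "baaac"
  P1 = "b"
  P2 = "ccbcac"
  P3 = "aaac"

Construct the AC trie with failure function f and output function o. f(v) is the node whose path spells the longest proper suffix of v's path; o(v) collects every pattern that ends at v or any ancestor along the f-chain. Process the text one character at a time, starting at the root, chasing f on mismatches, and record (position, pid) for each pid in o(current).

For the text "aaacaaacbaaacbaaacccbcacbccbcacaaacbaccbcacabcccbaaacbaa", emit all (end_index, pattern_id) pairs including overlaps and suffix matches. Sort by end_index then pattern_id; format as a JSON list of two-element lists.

Build:
Trie (insert patterns):
  n0 'ε': a→12 b→1 c→6
  n1 'b': a→2  [P1 ends]
  n2 'ba': a→3
  n3 'baa': a→4
  n4 'baaa': c→5
  n5 'baaac': ·  [P0 ends]
  n6 'c': c→7
  n7 'cc': b→8
  n8 'ccb': c→9
  n9 'ccbc': a→10
  n10 'ccbca': c→11
  n11 'ccbcac': ·  [P2 ends]
  n12 'a': a→13
  n13 'aa': a→14
  n14 'aaa': c→15
  n15 'aaac': ·  [P3 ends]

BFS fail/out derivation:
  n1('b'): parent n0 fail=0; on 'b' 0 → fail=0;  out {1}∪∅={1}
  n6('c'): parent n0 fail=0; on 'c' 0 → fail=0;  out ∅∪∅=∅
  n12('a'): parent n0 fail=0; on 'a' 0 → fail=0;  out ∅∪∅=∅
  n2('ba'): parent n1 fail=0; on 'a' 0 → fail=12;  out ∅∪∅=∅
  n7('cc'): parent n6 fail=0; on 'c' 0 → fail=6;  out ∅∪∅=∅
  n13('aa'): parent n12 fail=0; on 'a' 0 → fail=12;  out ∅∪∅=∅
  n3('baa'): parent n2 fail=12; on 'a' 12 → fail=13;  out ∅∪∅=∅
  n8('ccb'): parent n7 fail=6; on 'b' 6→0 → fail=1;  out ∅∪{1}={1}
  n14('aaa'): parent n13 fail=12; on 'a' 12 → fail=13;  out ∅∪∅=∅
  n4('baaa'): parent n3 fail=13; on 'a' 13 → fail=14;  out ∅∪∅=∅
  n9('ccbc'): parent n8 fail=1; on 'c' 1→0 → fail=6;  out ∅∪∅=∅
  n15('aaac'): parent n14 fail=13; on 'c' 13→12→0 → fail=6;  out {3}∪∅={3}
  n5('baaac'): parent n4 fail=14; on 'c' 14 → fail=15;  out {0}∪{3}={0,3}
  n10('ccbca'): parent n9 fail=6; on 'a' 6→0 → fail=12;  out ∅∪∅=∅
  n11('ccbcac'): parent n10 fail=12; on 'c' 12→0 → fail=6;  out {2}∪∅={2}

Run:
i=0 'a': node 0→12
i=1 'a': node 12→13
i=2 'a': node 13→14
i=3 'c': node 14→15  emit P3@[0:3]
i=4 'a': node 15→12 (via fail)
i=5 'a': node 12→13
i=6 'a': node 13→14
i=7 'c': node 14→15  emit P3@[4:7]
i=8 'b': node 15→1 (via fail)  emit P1@[8:8]
i=9 'a': node 1→2
i=10 'a': node 2→3
i=11 'a': node 3→4
i=12 'c': node 4→5  emit P0@[8:12],P3@[9:12]
i=13 'b': node 5→1 (via fail)  emit P1@[13:13]
i=14 'a': node 1→2
i=15 'a': node 2→3
i=16 'a': node 3→4
i=17 'c': node 4→5  emit P0@[13:17],P3@[14:17]
i=18 'c': node 5→7 (via fail)
i=19 'c': node 7→7 (via fail)
i=20 'b': node 7→8  emit P1@[20:20]
i=21 'c': node 8→9
i=22 'a': node 9→10
i=23 'c': node 10→11  emit P2@[18:23]
i=24 'b': node 11→1 (via fail)  emit P1@[24:24]
i=25 'c': node 1→6 (via fail)
i=26 'c': node 6→7
i=27 'b': node 7→8  emit P1@[27:27]
i=28 'c': node 8→9
i=29 'a': node 9→10
i=30 'c': node 10→11  emit P2@[25:30]
i=31 'a': node 11→12 (via fail)
i=32 'a': node 12→13
i=33 'a': node 13→14
i=34 'c': node 14→15  emit P3@[31:34]
i=35 'b': node 15→1 (via fail)  emit P1@[35:35]
i=36 'a': node 1→2
i=37 'c': node 2→6 (via fail)
i=38 'c': node 6→7
i=39 'b': node 7→8  emit P1@[39:39]
i=40 'c': node 8→9
i=41 'a': node 9→10
i=42 'c': node 10→11  emit P2@[37:42]
i=43 'a': node 11→12 (via fail)
i=44 'b': node 12→1 (via fail)  emit P1@[44:44]
i=45 'c': node 1→6 (via fail)
i=46 'c': node 6→7
i=47 'c': node 7→7 (via fail)
i=48 'b': node 7→8  emit P1@[48:48]
i=49 'a': node 8→2 (via fail)
i=50 'a': node 2→3
i=51 'a': node 3→4
i=52 'c': node 4→5  emit P0@[48:52],P3@[49:52]
i=53 'b': node 5→1 (via fail)  emit P1@[53:53]
i=54 'a': node 1→2
i=55 'a': node 2→3

Result: [[3,3],[7,3],[8,1],[12,0],[12,3],[13,1],[17,0],[17,3],[20,1],[23,2],[24,1],[27,1],[30,2],[34,3],[35,1],[39,1],[42,2],[44,1],[48,1],[52,0],[52,3],[53,1]]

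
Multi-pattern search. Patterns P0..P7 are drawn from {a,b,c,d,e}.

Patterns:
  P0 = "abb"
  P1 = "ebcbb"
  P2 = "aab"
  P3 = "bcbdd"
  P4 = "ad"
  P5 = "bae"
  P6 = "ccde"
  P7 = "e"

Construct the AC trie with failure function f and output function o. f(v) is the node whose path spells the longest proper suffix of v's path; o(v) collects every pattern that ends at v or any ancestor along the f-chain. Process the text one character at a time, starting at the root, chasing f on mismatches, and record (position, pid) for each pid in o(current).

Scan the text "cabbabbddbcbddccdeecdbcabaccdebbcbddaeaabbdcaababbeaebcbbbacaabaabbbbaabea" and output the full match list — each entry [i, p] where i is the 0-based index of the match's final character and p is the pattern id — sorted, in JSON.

Build:
Trie (insert patterns):
  0='ε' goto a→1 b→11 c→19 e→4
  1='a' goto a→9 b→2 d→16
  2='ab' goto b→3
  3='abb' goto ·  [P0 ends]
  4='e' goto b→5  [P7 ends]
  5='eb' goto c→6
  6='ebc' goto b→7
  7='ebcb' goto b→8
  8='ebcbb' goto ·  [P1 ends]
  9='aa' goto b→10
  10='aab' goto ·  [P2 ends]
  11='b' goto a→17 c→12
  12='bc' goto b→13
  13='bcb' goto d→14
  14='bcbd' goto d→15
  15='bcbdd' goto ·  [P3 ends]
  16='ad' goto ·  [P4 ends]
  17='ba' goto e→18
  18='bae' goto ·  [P5 ends]
  19='c' goto c→20
  20='cc' goto d→21
  21='ccd' goto e→22
  22='ccde' goto ·  [P6 ends]

Failure links (BFS by depth):
  n1('a'): parent n0 fail=0; on 'a' 0 → fail=0;  out ∅∪∅=∅
  n4('e'): parent n0 fail=0; on 'e' 0 → fail=0;  out {7}∪∅={7}
  n11('b'): parent n0 fail=0; on 'b' 0 → fail=0;  out ∅∪∅=∅
  n19('c'): parent n0 fail=0; on 'c' 0 → fail=0;  out ∅∪∅=∅
  n2('ab'): parent n1 fail=0; on 'b' 0 → fail=11;  out ∅∪∅=∅
  n5('eb'): parent n4 fail=0; on 'b' 0 → fail=11;  out ∅∪∅=∅
  n9('aa'): parent n1 fail=0; on 'a' 0 → fail=1;  out ∅∪∅=∅
  n12('bc'): parent n11 fail=0; on 'c' 0 → fail=19;  out ∅∪∅=∅
  n16('ad'): parent n1 fail=0; on 'd' 0 → fail=0;  out {4}∪∅={4}
  n17('ba'): parent n11 fail=0; on 'a' 0 → fail=1;  out ∅∪∅=∅
  n20('cc'): parent n19 fail=0; on 'c' 0 → fail=19;  out ∅∪∅=∅
  n3('abb'): parent n2 fail=11; on 'b' 11→0 → fail=11;  out {0}∪∅={0}
  n6('ebc'): parent n5 fail=11; on 'c' 11 → fail=12;  out ∅∪∅=∅
  n10('aab'): parent n9 fail=1; on 'b' 1 → fail=2;  out {2}∪∅={2}
  n13('bcb'): parent n12 fail=19; on 'b' 19→0 → fail=11;  out ∅∪∅=∅
  n18('bae'): parent n17 fail=1; on 'e' 1→0 → fail=4;  out {5}∪{7}={5,7}
  n21('ccd'): parent n20 fail=19; on 'd' 19→0 → fail=0;  out ∅∪∅=∅
  n7('ebcb'): parent n6 fail=12; on 'b' 12 → fail=13;  out ∅∪∅=∅
  n14('bcbd'): parent n13 fail=11; on 'd' 11→0 → fail=0;  out ∅∪∅=∅
  n22('ccde'): parent n21 fail=0; on 'e' 0 → fail=4;  out {6}∪{7}={6,7}
  n8('ebcbb'): parent n7 fail=13; on 'b' 13→11→0 → fail=11;  out {1}∪∅={1}
  n15('bcbdd'): parent n14 fail=0; on 'd' 0 → fail=0;  out {3}∪∅={3}

Run:
i=0 'c': node 0→19
i=1 'a': node 19→1 (fail-walked)
i=2 'b': node 1→2
i=3 'b': node 2→3  ** P0@[1:3]
i=4 'a': node 3→17 (fail-walked)
i=5 'b': node 17→2 (fail-walked)
i=6 'b': node 2→3  ** P0@[4:6]
i=7 'd': node 3→0 (fail-walked)
i=8 'd': node 0→0
i=9 'b': node 0→11
i=10 'c': node 11→12
i=11 'b': node 12→13
i=12 'd': node 13→14
i=13 'd': node 14→15  ** P3@[9:13]
i=14 'c': node 15→19 (fail-walked)
i=15 'c': node 19→20
i=16 'd': node 20→21
i=17 'e': node 21→22  ** P6@[14:17],P7@[17:17]
i=18 'e': node 22→4 (fail-walked)  ** P7@[18:18]
i=19 'c': node 4→19 (fail-walked)
i=20 'd': node 19→0 (fail-walked)
i=21 'b': node 0→11
i=22 'c': node 11→12
i=23 'a': node 12→1 (fail-walked)
i=24 'b': node 1→2
i=25 'a': node 2→17 (fail-walked)
i=26 'c': node 17→19 (fail-walked)
i=27 'c': node 19→20
i=28 'd': node 20→21
i=29 'e': node 21→22  ** P6@[26:29],P7@[29:29]
i=30 'b': node 22→5 (fail-walked)
i=31 'b': node 5→11 (fail-walked)
i=32 'c': node 11→12
i=33 'b': node 12→13
i=34 'd': node 13→14
i=35 'd': node 14→15  ** P3@[31:35]
i=36 'a': node 15→1 (fail-walked)
i=37 'e': node 1→4 (fail-walked)  ** P7@[37:37]
i=38 'a': node 4→1 (fail-walked)
i=39 'a': node 1→9
i=40 'b': node 9→10  ** P2@[38:40]
i=41 'b': node 10→3 (fail-walked)  ** P0@[39:41]
i=42 'd': node 3→0 (fail-walked)
i=43 'c': node 0→19
i=44 'a': node 19→1 (fail-walked)
i=45 'a': node 1→9
i=46 'b': node 9→10  ** P2@[44:46]
i=47 'a': node 10→17 (fail-walked)
i=48 'b': node 17→2 (fail-walked)
i=49 'b': node 2→3  ** P0@[47:49]
i=50 'e': node 3→4 (fail-walked)  ** P7@[50:50]
i=51 'a': node 4→1 (fail-walked)
i=52 'e': node 1→4 (fail-walked)  ** P7@[52:52]
i=53 'b': node 4→5
i=54 'c': node 5→6
i=55 'b': node 6→7
i=56 'b': node 7→8  ** P1@[52:56]
i=57 'b': node 8→11 (fail-walked)
i=58 'a': node 11→17
i=59 'c': node 17→19 (fail-walked)
i=60 'a': node 19→1 (fail-walked)
i=61 'a': node 1→9
i=62 'b': node 9→10  ** P2@[60:62]
i=63 'a': node 10→17 (fail-walked)
i=64 'a': node 17→9 (fail-walked)
i=65 'b': node 9→10  ** P2@[63:65]
i=66 'b': node 10→3 (fail-walked)  ** P0@[64:66]
i=67 'b': node 3→11 (fail-walked)
i=68 'b': node 11→11 (fail-walked)
i=69 'a': node 11→17
i=70 'a': node 17→9 (fail-walked)
i=71 'b': node 9→10  ** P2@[69:71]
i=72 'e': node 10→4 (fail-walked)  ** P7@[72:72]
i=73 'a': node 4→1 (fail-walked)

Result: [[3,0],[6,0],[13,3],[17,6],[17,7],[18,7],[29,6],[29,7],[35,3],[37,7],[40,2],[41,0],[46,2],[49,0],[50,7],[52,7],[56,1],[62,2],[65,2],[66,0],[71,2],[72,7]]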